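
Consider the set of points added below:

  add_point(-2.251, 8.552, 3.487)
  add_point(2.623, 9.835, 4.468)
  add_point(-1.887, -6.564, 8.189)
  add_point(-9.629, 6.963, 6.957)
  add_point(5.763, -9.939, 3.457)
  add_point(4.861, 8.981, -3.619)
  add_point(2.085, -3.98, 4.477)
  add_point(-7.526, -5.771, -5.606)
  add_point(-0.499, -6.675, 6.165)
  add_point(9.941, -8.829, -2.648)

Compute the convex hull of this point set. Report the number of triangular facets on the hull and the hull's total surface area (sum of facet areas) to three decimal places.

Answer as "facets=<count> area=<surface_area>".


facets=12 area=923.686

8 of the 10 inputs are extreme points: [0, 1, 2, 3, 4, 5, 7, 9].

Area of each hull facet:
  f1: (p2, p1, p3) → 96.7221
  f2: (p2, p7, p3) → 111.0721
  f3: (p5, p7, p3) → 147.2869
  f4: (p5, p1, p9) → 77.6478
  f5: (p5, p7, p9) → 149.8553
  f6: (p4, p1, p9) → 74.9706
  f7: (p4, p2, p1) → 83.6187
  f8: (p4, p7, p9) → 62.1108
  f9: (p4, p2, p7) → 71.0285
  f10: (p0, p1, p3) → 12.4734
  f11: (p0, p5, p3) → 15.2669
  f12: (p0, p5, p1) → 21.6331
Σ area = 923.686

Euler characteristic 8−18+12 = 2 ✓


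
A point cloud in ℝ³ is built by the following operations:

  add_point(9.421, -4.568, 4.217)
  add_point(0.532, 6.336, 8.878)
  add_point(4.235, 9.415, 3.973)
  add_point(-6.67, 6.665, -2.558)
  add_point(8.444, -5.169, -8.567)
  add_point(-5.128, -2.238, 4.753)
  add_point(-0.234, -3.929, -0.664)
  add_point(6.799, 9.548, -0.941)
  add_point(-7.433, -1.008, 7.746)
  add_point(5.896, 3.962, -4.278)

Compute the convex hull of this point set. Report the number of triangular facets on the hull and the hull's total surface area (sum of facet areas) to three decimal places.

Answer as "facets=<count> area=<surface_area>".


facets=16 area=779.972

Extreme-point indices: [0, 1, 2, 3, 4, 5, 6, 7, 8, 9] — 10 of 10 on the boundary.

Area of each hull facet:
  f1: (p4, p7, p0) → 93.1949
  f2: (p1, p0, p8) → 80.3890
  f3: (p1, p3, p8) → 65.3379
  f4: (p6, p4, p0) → 59.6761
  f5: (p6, p3, p4) → 68.8950
  f6: (p9, p4, p7) → 13.2367
  f7: (p9, p3, p7) → 42.3295
  f8: (p9, p3, p4) → 59.3732
  f9: (p2, p7, p0) → 41.0304
  f10: (p2, p1, p0) → 49.7119
  f11: (p2, p3, p7) → 36.0031
  f12: (p2, p1, p3) → 43.9010
  f13: (p5, p0, p8) → 22.2870
  f14: (p5, p6, p0) → 39.1031
  f15: (p5, p3, p8) → 22.7918
  f16: (p5, p6, p3) → 42.7111
Σ area = 779.972

Euler: V−E+F = 10−24+16 = 2.


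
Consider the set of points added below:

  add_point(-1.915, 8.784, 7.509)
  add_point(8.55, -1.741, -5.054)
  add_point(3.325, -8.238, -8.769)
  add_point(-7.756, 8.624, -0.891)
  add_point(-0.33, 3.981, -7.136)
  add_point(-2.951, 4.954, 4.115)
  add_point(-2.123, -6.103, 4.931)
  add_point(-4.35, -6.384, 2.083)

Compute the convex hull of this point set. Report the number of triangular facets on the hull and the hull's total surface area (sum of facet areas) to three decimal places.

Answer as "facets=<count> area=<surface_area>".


7 of the 8 inputs are extreme points: [0, 1, 2, 3, 4, 6, 7].

Facet areas (half cross-product norm):
  f1: (p7, p2, p3) → 104.6179
  f2: (p7, p0, p3) → 77.3303
  f3: (p4, p2, p3) → 50.6937
  f4: (p4, p2, p1) → 48.4019
  f5: (p4, p0, p3) → 54.8131
  f6: (p4, p0, p1) → 83.2278
  f7: (p6, p2, p1) → 65.5206
  f8: (p6, p7, p2) → 23.2533
  f9: (p6, p0, p1) → 113.3571
  f10: (p6, p7, p0) → 26.7324
Σ area = 647.948

Euler: V−E+F = 7−15+10 = 2.

facets=10 area=647.948


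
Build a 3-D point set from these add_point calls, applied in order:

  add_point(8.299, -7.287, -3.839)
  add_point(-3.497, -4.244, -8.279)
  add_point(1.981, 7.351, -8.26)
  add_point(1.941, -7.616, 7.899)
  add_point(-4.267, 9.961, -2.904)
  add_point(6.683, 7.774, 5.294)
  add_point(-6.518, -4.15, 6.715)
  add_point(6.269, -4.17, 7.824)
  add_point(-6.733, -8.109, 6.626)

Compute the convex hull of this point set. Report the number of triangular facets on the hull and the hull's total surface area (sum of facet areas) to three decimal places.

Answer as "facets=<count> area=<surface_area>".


facets=14 area=938.070

Extreme-point indices: [0, 1, 2, 3, 4, 5, 6, 7, 8] — 9 of 9 on the boundary.

Triangle areas on the boundary:
  f1: (p1, p0, p8) → 100.0495
  f2: (p1, p4, p8) → 118.8346
  f3: (p2, p1, p0) → 81.8263
  f4: (p2, p1, p4) → 55.3236
  f5: (p2, p5, p0) → 111.1608
  f6: (p2, p5, p4) → 57.8576
  f7: (p7, p5, p0) → 74.6940
  f8: (p6, p4, p8) → 19.9194
  f9: (p6, p5, p4) → 111.4678
  f10: (p6, p7, p5) → 78.3884
  f11: (p3, p0, p8) → 55.0423
  f12: (p3, p7, p0) → 33.8616
  f13: (p3, p6, p8) → 17.3003
  f14: (p3, p6, p7) → 22.3441
Σ area = 938.070

Euler: V−E+F = 9−21+14 = 2.


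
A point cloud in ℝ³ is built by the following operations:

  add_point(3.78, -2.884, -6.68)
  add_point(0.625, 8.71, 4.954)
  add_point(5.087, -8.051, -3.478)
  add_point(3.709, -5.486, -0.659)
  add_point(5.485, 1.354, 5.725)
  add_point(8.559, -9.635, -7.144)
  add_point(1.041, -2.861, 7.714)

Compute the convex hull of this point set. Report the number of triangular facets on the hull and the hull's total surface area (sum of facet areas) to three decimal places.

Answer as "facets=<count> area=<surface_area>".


Hull vertices (6/7): indices [0, 1, 2, 4, 5, 6].

Triangle areas on the boundary:
  f1: (p0, p5, p1) → 48.5968
  f2: (p0, p6, p1) → 85.0712
  f3: (p4, p5, p1) → 62.8475
  f4: (p4, p6, p1) → 27.9667
  f5: (p4, p6, p5) → 55.2679
  f6: (p2, p6, p5) → 13.3580
  f7: (p2, p0, p5) → 16.4439
  f8: (p2, p0, p6) → 40.3197
Σ area = 349.872

Check V−E+F: 6 − 12 + 8 = 2.

facets=8 area=349.872


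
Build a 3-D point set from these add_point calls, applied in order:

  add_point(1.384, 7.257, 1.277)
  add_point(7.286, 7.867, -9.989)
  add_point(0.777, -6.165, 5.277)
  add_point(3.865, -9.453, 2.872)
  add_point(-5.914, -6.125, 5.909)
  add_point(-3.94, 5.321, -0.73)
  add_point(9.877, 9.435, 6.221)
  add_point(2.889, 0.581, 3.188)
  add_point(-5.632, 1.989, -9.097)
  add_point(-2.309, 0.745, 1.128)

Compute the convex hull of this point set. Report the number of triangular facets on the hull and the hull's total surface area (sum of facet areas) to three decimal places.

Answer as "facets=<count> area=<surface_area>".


Points on the hull: [0, 1, 2, 3, 4, 5, 6, 8] (8 of 10).

Facet areas (half cross-product norm):
  f1: (p1, p3, p6) → 158.1118
  f2: (p5, p6, p4) → 106.1258
  f3: (p2, p6, p4) → 52.9465
  f4: (p2, p3, p4) → 13.0619
  f5: (p2, p3, p6) → 44.4354
  f6: (p8, p5, p4) → 60.8926
  f7: (p8, p5, p1) → 62.9013
  f8: (p8, p3, p4) → 91.2295
  f9: (p8, p1, p3) → 133.8662
  f10: (p0, p1, p6) → 64.0478
  f11: (p0, p5, p6) → 5.8435
  f12: (p0, p5, p1) → 37.9355
Σ area = 831.398

Euler: V−E+F = 8−18+12 = 2.

facets=12 area=831.398


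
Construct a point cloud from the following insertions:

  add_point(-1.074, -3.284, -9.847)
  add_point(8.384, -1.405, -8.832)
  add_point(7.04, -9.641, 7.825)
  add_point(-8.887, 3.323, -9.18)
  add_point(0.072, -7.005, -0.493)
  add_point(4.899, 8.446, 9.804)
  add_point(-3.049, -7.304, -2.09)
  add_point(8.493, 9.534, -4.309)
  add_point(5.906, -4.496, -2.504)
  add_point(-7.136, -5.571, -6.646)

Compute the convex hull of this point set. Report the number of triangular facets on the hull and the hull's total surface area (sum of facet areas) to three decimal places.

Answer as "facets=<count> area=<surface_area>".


facets=12 area=1028.692

Extreme-point indices: [0, 1, 2, 3, 5, 6, 7, 9] — 8 of 10 on the boundary.

Per-facet area ½‖(b−a)×(c−a)‖:
  f1: (p5, p7, p3) → 139.3836
  f2: (p5, p2, p7) → 133.5385
  f3: (p1, p7, p3) → 103.2224
  f4: (p1, p2, p7) → 110.0189
  f5: (p9, p5, p3) → 112.2246
  f6: (p0, p1, p2) → 90.1452
  f7: (p0, p1, p3) → 39.3307
  f8: (p0, p9, p3) → 32.8193
  f9: (p6, p0, p2) → 54.9681
  f10: (p6, p0, p9) → 22.7729
  f11: (p6, p5, p2) → 129.4557
  f12: (p6, p9, p5) → 60.8119
Σ area = 1028.692

Euler characteristic 8−18+12 = 2 ✓


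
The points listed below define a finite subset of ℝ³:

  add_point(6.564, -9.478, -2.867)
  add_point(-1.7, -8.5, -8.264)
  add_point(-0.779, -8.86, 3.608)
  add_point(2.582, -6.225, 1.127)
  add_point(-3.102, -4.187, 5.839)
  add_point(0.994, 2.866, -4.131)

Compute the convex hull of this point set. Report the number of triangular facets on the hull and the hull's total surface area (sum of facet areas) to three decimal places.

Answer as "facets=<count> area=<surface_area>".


Points on the hull: [0, 1, 2, 3, 4, 5] (6 of 6).

Area of each hull facet:
  f1: (p1, p5, p4) → 75.7860
  f2: (p1, p5, p0) → 59.1278
  f3: (p2, p1, p4) → 31.8501
  f4: (p2, p1, p0) → 46.8315
  f5: (p3, p5, p4) → 40.6524
  f6: (p3, p5, p0) → 33.7652
  f7: (p3, p2, p4) → 14.0064
  f8: (p3, p2, p0) → 14.2951
Σ area = 316.314

Check V−E+F: 6 − 12 + 8 = 2.

facets=8 area=316.314


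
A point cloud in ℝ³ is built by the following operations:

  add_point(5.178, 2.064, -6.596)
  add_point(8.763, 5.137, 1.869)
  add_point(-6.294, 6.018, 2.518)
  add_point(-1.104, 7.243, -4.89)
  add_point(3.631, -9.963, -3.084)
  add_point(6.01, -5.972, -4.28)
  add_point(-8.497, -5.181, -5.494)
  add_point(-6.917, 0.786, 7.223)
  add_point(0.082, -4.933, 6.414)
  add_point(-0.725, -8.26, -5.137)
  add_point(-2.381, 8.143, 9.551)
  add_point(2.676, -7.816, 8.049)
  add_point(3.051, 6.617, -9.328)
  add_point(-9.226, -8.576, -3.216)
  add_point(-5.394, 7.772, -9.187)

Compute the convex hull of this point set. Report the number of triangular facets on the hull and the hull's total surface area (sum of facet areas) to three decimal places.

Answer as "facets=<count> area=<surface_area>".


facets=22 area=1101.109

Extreme-point indices: [0, 1, 2, 4, 5, 6, 7, 9, 10, 11, 12, 13, 14] — 13 of 15 on the boundary.

Area of each hull facet:
  f1: (p12, p10, p1) → 87.2837
  f2: (p11, p10, p1) → 101.1012
  f3: (p14, p12, p10) → 80.1330
  f4: (p7, p11, p13) → 88.3031
  f5: (p7, p11, p10) → 57.0914
  f6: (p5, p11, p1) → 80.5898
  f7: (p2, p14, p10) → 32.1197
  f8: (p2, p7, p10) → 27.7305
  f9: (p2, p6, p14) → 74.4854
  f10: (p2, p7, p13) → 50.1883
  f11: (p2, p6, p13) → 26.9117
  f12: (p0, p12, p1) → 26.4243
  f13: (p0, p5, p1) → 40.7176
  f14: (p0, p5, p12) → 8.8632
  f15: (p4, p11, p13) → 73.2499
  f16: (p4, p5, p11) → 27.0684
  f17: (p9, p6, p13) → 17.1472
  f18: (p9, p4, p13) → 15.2062
  f19: (p9, p14, p12) → 67.3846
  f20: (p9, p6, p14) → 57.1919
  f21: (p9, p5, p12) → 49.6780
  f22: (p9, p4, p5) → 12.2403
Σ area = 1101.109

Euler: V−E+F = 13−33+22 = 2.


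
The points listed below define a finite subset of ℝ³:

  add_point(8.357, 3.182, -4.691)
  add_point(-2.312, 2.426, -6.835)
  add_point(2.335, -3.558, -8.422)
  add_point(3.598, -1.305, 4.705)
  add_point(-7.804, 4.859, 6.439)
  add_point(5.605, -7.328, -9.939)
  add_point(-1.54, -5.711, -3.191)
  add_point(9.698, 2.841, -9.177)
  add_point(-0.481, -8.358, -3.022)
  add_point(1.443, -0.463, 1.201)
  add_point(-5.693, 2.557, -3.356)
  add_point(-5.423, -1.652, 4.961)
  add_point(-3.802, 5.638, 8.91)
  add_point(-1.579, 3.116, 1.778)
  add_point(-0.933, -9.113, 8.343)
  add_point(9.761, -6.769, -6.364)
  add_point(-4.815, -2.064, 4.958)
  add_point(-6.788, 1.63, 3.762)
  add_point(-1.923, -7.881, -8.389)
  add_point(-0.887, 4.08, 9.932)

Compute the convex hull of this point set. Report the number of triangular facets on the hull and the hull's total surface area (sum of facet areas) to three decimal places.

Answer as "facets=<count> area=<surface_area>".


Points on the hull: [0, 1, 3, 4, 5, 7, 8, 10, 11, 12, 14, 15, 17, 18, 19] (15 of 20).

Triangle areas on the boundary:
  f1: (p3, p14, p15) → 65.9186
  f2: (p3, p19, p14) → 42.5245
  f3: (p11, p14, p4) → 18.9701
  f4: (p11, p18, p14) → 70.2087
  f5: (p5, p14, p15) → 50.4005
  f6: (p5, p7, p15) → 27.4784
  f7: (p12, p7, p4) → 54.0934
  f8: (p12, p14, p4) → 35.8399
  f9: (p12, p19, p14) → 20.9774
  f10: (p1, p7, p4) → 75.1618
  f11: (p1, p5, p18) → 40.1881
  f12: (p1, p5, p7) → 62.1231
  f13: (p0, p3, p19) → 44.3702
  f14: (p0, p12, p19) → 29.2071
  f15: (p0, p12, p7) → 18.4362
  f16: (p0, p7, p15) → 23.0440
  f17: (p0, p3, p15) → 57.2465
  f18: (p17, p11, p4) → 6.8026
  f19: (p17, p11, p18) → 28.0246
  f20: (p8, p18, p14) → 9.4545
  f21: (p8, p5, p14) → 33.2434
  f22: (p8, p5, p18) → 21.4605
  f23: (p10, p1, p18) → 24.9864
  f24: (p10, p17, p18) → 41.5711
  f25: (p10, p1, p4) → 13.8367
  f26: (p10, p17, p4) → 13.1057
Σ area = 928.674

Euler: V−E+F = 15−39+26 = 2.

facets=26 area=928.674


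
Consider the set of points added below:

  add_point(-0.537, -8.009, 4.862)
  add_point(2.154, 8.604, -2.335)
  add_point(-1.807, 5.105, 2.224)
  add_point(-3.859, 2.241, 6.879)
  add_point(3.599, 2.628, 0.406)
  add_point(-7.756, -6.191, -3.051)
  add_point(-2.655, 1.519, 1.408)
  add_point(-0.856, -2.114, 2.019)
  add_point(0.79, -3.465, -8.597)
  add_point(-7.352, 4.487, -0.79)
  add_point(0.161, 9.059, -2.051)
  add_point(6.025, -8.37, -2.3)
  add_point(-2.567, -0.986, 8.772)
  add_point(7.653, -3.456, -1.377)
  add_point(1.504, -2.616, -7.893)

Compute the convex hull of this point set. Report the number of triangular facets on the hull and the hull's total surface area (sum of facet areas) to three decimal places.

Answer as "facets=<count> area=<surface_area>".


12 of the 15 inputs are extreme points: [0, 1, 3, 4, 5, 8, 9, 10, 11, 12, 13, 14].

Per-facet area ½‖(b−a)×(c−a)‖:
  f1: (p0, p12, p5) → 45.0009
  f2: (p0, p12, p13) → 46.4452
  f3: (p9, p8, p5) → 56.7176
  f4: (p9, p8, p10) → 58.8103
  f5: (p4, p12, p13) → 40.4190
  f6: (p1, p8, p10) → 13.9169
  f7: (p1, p4, p13) → 17.1219
  f8: (p1, p4, p12) → 32.4710
  f9: (p11, p8, p13) → 24.6167
  f10: (p11, p0, p13) → 25.5303
  f11: (p11, p8, p5) → 50.3032
  f12: (p11, p0, p5) → 52.6253
  f13: (p3, p9, p10) → 38.6143
  f14: (p3, p1, p10) → 11.7378
  f15: (p3, p1, p12) → 20.1141
  f16: (p3, p12, p5) → 26.8567
  f17: (p3, p9, p5) → 47.5555
  f18: (p14, p8, p13) → 4.2272
  f19: (p14, p1, p13) → 54.2711
  f20: (p14, p1, p8) → 4.4181
Σ area = 671.773

Euler characteristic 12−30+20 = 2 ✓

facets=20 area=671.773


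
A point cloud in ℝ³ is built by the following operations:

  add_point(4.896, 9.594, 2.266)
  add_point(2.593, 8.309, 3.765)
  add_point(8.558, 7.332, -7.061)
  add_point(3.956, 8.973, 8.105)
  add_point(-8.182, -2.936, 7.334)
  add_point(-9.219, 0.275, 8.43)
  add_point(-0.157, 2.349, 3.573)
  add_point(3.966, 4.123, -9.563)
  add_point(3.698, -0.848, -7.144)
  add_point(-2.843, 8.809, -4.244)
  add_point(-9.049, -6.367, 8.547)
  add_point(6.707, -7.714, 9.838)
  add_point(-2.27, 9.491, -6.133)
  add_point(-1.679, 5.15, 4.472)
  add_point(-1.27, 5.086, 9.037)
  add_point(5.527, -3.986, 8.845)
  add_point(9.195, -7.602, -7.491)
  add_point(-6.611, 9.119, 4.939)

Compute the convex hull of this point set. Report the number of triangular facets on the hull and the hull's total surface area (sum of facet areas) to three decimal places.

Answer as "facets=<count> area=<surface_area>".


12 of the 18 inputs are extreme points: [0, 2, 3, 5, 7, 8, 10, 11, 12, 14, 16, 17].

Per-facet area ½‖(b−a)×(c−a)‖:
  f1: (p10, p11, p16) → 138.6336
  f2: (p10, p12, p5) → 53.4719
  f3: (p2, p12, p0) → 50.3119
  f4: (p2, p11, p16) → 130.8464
  f5: (p2, p3, p0) → 11.6136
  f6: (p2, p3, p11) → 135.2669
  f7: (p8, p10, p16) → 89.2932
  f8: (p8, p10, p12) → 124.3151
  f9: (p14, p3, p11) → 49.4900
  f10: (p14, p10, p5) → 26.9090
  f11: (p14, p10, p11) → 95.7848
  f12: (p17, p12, p0) → 57.9509
  f13: (p17, p3, p0) → 32.5162
  f14: (p17, p12, p5) → 52.2601
  f15: (p17, p14, p5) → 34.2314
  f16: (p17, p14, p3) → 25.4710
  f17: (p7, p2, p12) → 27.3108
  f18: (p7, p8, p12) → 23.2111
  f19: (p7, p2, p16) → 39.6705
  f20: (p7, p8, p16) → 18.3678
Σ area = 1216.926

Euler: V−E+F = 12−30+20 = 2.

facets=20 area=1216.926


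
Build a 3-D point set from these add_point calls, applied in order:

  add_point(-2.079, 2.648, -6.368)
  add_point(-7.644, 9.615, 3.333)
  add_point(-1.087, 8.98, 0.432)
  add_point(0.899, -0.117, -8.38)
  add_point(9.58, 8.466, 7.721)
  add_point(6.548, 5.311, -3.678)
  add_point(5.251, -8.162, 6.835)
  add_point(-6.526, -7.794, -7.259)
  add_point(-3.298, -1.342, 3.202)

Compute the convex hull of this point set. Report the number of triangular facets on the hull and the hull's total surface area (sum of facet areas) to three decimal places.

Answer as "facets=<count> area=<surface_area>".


facets=14 area=876.879

9 of the 9 inputs are extreme points: [0, 1, 2, 3, 4, 5, 6, 7, 8].

Facet areas (half cross-product norm):
  f1: (p6, p4, p1) → 150.3217
  f2: (p7, p3, p6) → 92.4426
  f3: (p5, p6, p4) → 97.9832
  f4: (p5, p3, p6) → 76.7442
  f5: (p8, p6, p1) → 38.8667
  f6: (p8, p7, p1) → 69.0494
  f7: (p8, p7, p6) → 72.4182
  f8: (p0, p5, p3) → 20.3599
  f9: (p0, p7, p1) → 69.4497
  f10: (p0, p7, p3) → 24.2971
  f11: (p2, p0, p1) → 32.5074
  f12: (p2, p0, p5) → 38.2067
  f13: (p2, p4, p1) → 39.5248
  f14: (p2, p5, p4) → 54.7070
Σ area = 876.879

Euler characteristic 9−21+14 = 2 ✓


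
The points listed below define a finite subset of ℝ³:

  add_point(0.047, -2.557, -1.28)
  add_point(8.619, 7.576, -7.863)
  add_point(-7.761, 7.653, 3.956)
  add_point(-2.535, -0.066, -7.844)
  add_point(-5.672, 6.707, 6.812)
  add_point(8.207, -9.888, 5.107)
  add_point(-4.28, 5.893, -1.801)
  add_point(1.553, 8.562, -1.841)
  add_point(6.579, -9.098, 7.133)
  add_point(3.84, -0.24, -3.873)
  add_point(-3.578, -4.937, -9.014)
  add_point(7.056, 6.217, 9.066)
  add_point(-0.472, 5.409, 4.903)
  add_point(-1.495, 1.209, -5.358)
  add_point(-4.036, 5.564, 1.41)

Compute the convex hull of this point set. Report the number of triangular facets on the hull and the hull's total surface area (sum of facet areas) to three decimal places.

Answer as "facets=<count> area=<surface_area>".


facets=16 area=959.904

Extreme-point indices: [1, 2, 3, 4, 5, 6, 7, 8, 10, 11] — 10 of 15 on the boundary.

Facet areas (half cross-product norm):
  f1: (p10, p5, p1) → 159.4104
  f2: (p11, p5, p1) → 139.8104
  f3: (p3, p10, p2) → 30.8591
  f4: (p3, p10, p1) → 24.5037
  f5: (p7, p11, p2) → 68.1053
  f6: (p7, p11, p1) → 56.7644
  f7: (p8, p11, p5) → 19.5436
  f8: (p8, p10, p2) → 171.8271
  f9: (p8, p10, p5) → 25.7235
  f10: (p6, p3, p1) → 57.1189
  f11: (p6, p7, p1) → 22.8000
  f12: (p6, p3, p2) → 15.7588
  f13: (p6, p7, p2) → 20.8510
  f14: (p4, p11, p2) → 16.7568
  f15: (p4, p8, p2) → 30.1955
  f16: (p4, p8, p11) → 99.8751
Σ area = 959.904

Check V−E+F: 10 − 24 + 16 = 2.


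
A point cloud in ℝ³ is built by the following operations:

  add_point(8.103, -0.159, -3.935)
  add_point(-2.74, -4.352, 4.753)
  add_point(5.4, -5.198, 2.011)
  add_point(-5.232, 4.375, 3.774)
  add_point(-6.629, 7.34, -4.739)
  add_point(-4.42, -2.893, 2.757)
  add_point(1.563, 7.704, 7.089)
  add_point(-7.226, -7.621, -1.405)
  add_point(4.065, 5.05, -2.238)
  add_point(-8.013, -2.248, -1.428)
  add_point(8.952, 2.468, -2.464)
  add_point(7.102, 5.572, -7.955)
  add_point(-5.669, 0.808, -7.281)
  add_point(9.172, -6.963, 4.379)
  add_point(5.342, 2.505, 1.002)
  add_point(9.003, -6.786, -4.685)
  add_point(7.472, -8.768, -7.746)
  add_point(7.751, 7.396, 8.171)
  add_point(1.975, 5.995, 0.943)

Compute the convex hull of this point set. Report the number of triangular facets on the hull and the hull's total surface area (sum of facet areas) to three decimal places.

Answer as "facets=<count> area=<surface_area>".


Points on the hull: [1, 3, 4, 6, 7, 9, 10, 11, 12, 13, 15, 16, 17] (13 of 19).

Per-facet area ½‖(b−a)×(c−a)‖:
  f1: (p1, p17, p13) → 86.6226
  f2: (p4, p11, p17) → 113.0896
  f3: (p10, p17, p13) → 67.4129
  f4: (p10, p11, p17) → 32.8923
  f5: (p7, p16, p13) → 95.5713
  f6: (p7, p1, p13) → 45.8700
  f7: (p3, p4, p9) → 37.8531
  f8: (p3, p7, p9) → 17.4084
  f9: (p3, p7, p1) → 37.4138
  f10: (p12, p16, p11) → 92.5625
  f11: (p12, p4, p11) → 47.5075
  f12: (p12, p7, p16) → 79.4795
  f13: (p12, p4, p9) → 24.7437
  f14: (p12, p7, p9) → 17.5447
  f15: (p15, p16, p11) → 24.8932
  f16: (p15, p10, p11) → 30.1543
  f17: (p15, p16, p13) → 11.4165
  f18: (p15, p10, p13) → 42.1449
  f19: (p6, p4, p17) → 32.3156
  f20: (p6, p3, p4) → 35.0128
  f21: (p6, p1, p17) → 38.8925
  f22: (p6, p3, p1) → 37.4430
Σ area = 1048.245

Euler characteristic 13−33+22 = 2 ✓

facets=22 area=1048.245


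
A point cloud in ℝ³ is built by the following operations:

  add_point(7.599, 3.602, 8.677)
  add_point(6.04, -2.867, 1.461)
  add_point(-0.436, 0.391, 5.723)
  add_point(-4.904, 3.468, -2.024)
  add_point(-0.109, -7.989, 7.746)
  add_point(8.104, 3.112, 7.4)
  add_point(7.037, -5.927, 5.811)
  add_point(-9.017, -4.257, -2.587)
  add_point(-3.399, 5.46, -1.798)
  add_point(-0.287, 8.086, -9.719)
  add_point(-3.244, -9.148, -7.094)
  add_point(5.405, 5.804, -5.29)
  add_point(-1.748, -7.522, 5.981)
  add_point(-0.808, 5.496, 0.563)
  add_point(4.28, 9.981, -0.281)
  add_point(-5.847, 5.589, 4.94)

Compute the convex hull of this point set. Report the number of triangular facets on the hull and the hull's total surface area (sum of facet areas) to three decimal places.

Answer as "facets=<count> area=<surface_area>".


facets=20 area=954.098

12 of the 16 inputs are extreme points: [0, 1, 4, 5, 6, 7, 9, 10, 11, 12, 14, 15].

Facet areas (half cross-product norm):
  f1: (p10, p9, p7) → 72.7693
  f2: (p15, p9, p7) → 95.6605
  f3: (p11, p10, p9) → 64.6644
  f4: (p12, p10, p7) → 50.6109
  f5: (p12, p4, p10) → 10.5466
  f6: (p12, p15, p7) → 69.5292
  f7: (p12, p15, p4) → 15.2231
  f8: (p6, p4, p10) → 58.4193
  f9: (p6, p11, p5) → 61.2087
  f10: (p14, p15, p9) → 64.9980
  f11: (p14, p11, p5) → 36.2682
  f12: (p14, p11, p9) → 24.8368
  f13: (p1, p11, p10) → 77.4712
  f14: (p1, p6, p10) → 35.6343
  f15: (p1, p6, p11) → 9.3773
  f16: (p0, p14, p5) → 7.6886
  f17: (p0, p14, p15) → 67.0438
  f18: (p0, p15, p4) → 88.8873
  f19: (p0, p6, p5) → 6.0506
  f20: (p0, p6, p4) → 37.2101
Σ area = 954.098

Euler: V−E+F = 12−30+20 = 2.


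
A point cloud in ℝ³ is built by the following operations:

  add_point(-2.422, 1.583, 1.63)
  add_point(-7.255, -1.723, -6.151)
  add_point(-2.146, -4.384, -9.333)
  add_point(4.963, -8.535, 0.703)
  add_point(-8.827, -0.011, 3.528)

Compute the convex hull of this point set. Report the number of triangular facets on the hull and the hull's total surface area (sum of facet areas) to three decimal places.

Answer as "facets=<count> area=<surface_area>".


facets=6 area=290.262

Points on the hull: [0, 1, 2, 3, 4] (5 of 5).

Per-facet area ½‖(b−a)×(c−a)‖:
  f1: (p0, p3, p4) → 39.8658
  f2: (p2, p0, p3) → 69.5063
  f3: (p1, p3, p4) → 75.4749
  f4: (p1, p2, p3) → 42.0084
  f5: (p1, p0, p4) → 31.6723
  f6: (p1, p2, p0) → 31.7347
Σ area = 290.262

Euler characteristic 5−9+6 = 2 ✓


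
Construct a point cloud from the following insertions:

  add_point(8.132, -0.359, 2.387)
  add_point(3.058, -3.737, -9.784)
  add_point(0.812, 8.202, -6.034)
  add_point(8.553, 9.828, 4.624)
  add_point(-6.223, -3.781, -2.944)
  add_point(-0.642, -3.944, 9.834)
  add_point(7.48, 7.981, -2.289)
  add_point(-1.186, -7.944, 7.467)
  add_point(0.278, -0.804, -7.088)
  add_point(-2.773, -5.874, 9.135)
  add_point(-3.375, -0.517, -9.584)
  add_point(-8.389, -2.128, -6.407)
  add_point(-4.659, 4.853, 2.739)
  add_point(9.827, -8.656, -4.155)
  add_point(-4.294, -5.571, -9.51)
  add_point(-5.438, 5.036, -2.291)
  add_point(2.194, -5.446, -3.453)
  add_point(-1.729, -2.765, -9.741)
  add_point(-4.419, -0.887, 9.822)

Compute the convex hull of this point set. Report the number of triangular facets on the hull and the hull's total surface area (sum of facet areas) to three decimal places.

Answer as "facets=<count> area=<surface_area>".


facets=28 area=1065.531

16 of the 19 inputs are extreme points: [0, 1, 2, 3, 5, 6, 7, 9, 10, 11, 12, 13, 14, 15, 17, 18].

Area of each hull facet:
  f1: (p7, p5, p13) → 35.4657
  f2: (p0, p3, p13) → 26.3903
  f3: (p0, p5, p13) → 62.2337
  f4: (p0, p5, p3) → 61.7976
  f5: (p6, p3, p13) → 57.6004
  f6: (p6, p2, p3) → 22.3574
  f7: (p6, p1, p13) → 73.2408
  f8: (p6, p1, p2) → 48.6041
  f9: (p15, p2, p11) → 32.3853
  f10: (p9, p7, p11) → 25.8196
  f11: (p9, p7, p5) → 4.4932
  f12: (p14, p1, p13) → 32.8256
  f13: (p14, p7, p11) → 51.4774
  f14: (p14, p7, p13) → 113.9235
  f15: (p18, p5, p3) → 42.0125
  f16: (p18, p9, p5) → 7.1073
  f17: (p18, p9, p11) → 44.0364
  f18: (p12, p2, p3) → 68.4064
  f19: (p12, p15, p2) → 18.8775
  f20: (p12, p18, p3) → 64.6683
  f21: (p12, p15, p11) → 19.5337
  f22: (p12, p18, p11) → 53.6480
  f23: (p10, p1, p2) → 37.0625
  f24: (p10, p2, p11) → 29.3730
  f25: (p10, p14, p11) → 14.4032
  f26: (p17, p14, p1) → 7.9802
  f27: (p17, p10, p1) → 4.5933
  f28: (p17, p10, p14) → 5.2145
Σ area = 1065.531

Euler characteristic 16−42+28 = 2 ✓


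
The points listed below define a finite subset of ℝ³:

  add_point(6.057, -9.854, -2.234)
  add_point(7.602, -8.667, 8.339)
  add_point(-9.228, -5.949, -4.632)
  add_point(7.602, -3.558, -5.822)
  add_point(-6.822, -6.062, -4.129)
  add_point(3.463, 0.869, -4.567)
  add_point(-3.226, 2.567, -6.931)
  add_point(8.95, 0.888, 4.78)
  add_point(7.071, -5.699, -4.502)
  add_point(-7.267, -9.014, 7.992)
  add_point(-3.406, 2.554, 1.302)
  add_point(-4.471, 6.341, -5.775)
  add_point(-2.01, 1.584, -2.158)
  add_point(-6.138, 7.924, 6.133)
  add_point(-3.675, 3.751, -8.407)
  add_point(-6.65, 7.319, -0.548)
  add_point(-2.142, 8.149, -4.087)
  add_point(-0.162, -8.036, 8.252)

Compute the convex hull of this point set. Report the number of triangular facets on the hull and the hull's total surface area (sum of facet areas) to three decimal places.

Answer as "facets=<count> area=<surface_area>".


facets=20 area=1075.245

Extreme-point indices: [0, 1, 2, 3, 7, 9, 11, 13, 14, 15, 16, 17] — 12 of 18 on the boundary.

Area of each hull facet:
  f1: (p13, p16, p7) → 84.1826
  f2: (p9, p0, p2) → 98.4067
  f3: (p9, p13, p2) → 106.0454
  f4: (p3, p0, p2) → 58.9229
  f5: (p3, p14, p2) → 80.2168
  f6: (p3, p16, p7) → 83.9699
  f7: (p3, p14, p16) → 43.4276
  f8: (p11, p14, p2) → 21.6217
  f9: (p11, p14, p16) → 5.2873
  f10: (p17, p9, p13) → 60.0817
  f11: (p15, p13, p16) → 16.4613
  f12: (p15, p11, p16) → 9.3644
  f13: (p15, p13, p2) → 43.8238
  f14: (p15, p11, p2) → 37.9481
  f15: (p1, p13, p7) → 83.2782
  f16: (p1, p17, p13) → 60.5972
  f17: (p1, p3, p7) → 59.4352
  f18: (p1, p3, p0) → 37.2739
  f19: (p1, p9, p0) → 78.8197
  f20: (p1, p17, p9) → 6.0800
Σ area = 1075.245

Euler: V−E+F = 12−30+20 = 2.


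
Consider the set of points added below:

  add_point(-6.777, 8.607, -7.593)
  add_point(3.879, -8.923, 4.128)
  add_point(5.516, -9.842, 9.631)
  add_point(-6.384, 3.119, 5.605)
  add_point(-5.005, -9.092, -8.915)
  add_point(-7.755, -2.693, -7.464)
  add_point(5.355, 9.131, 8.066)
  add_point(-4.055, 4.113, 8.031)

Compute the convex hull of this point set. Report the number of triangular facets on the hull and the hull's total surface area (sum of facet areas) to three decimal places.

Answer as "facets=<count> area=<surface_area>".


facets=12 area=917.284

Points on the hull: [0, 1, 2, 3, 4, 5, 6, 7] (8 of 8).

Triangle areas on the boundary:
  f1: (p3, p4, p5) → 43.8914
  f2: (p3, p4, p2) → 161.5418
  f3: (p0, p4, p5) → 20.5639
  f4: (p0, p4, p6) → 176.6715
  f5: (p0, p3, p5) → 74.6583
  f6: (p1, p6, p2) → 53.7614
  f7: (p1, p4, p2) → 15.7828
  f8: (p1, p4, p6) → 142.3290
  f9: (p7, p6, p2) → 90.0742
  f10: (p7, p3, p2) → 29.1615
  f11: (p7, p0, p6) → 87.8763
  f12: (p7, p0, p3) → 20.9721
Σ area = 917.284

Euler: V−E+F = 8−18+12 = 2.


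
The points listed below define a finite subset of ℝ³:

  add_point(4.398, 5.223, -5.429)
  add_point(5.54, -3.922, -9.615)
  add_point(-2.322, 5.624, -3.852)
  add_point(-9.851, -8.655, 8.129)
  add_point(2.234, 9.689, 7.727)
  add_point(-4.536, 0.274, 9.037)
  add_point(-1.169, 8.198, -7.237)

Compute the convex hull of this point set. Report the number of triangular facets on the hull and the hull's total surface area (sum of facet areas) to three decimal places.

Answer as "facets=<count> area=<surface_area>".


6 of the 7 inputs are extreme points: [0, 1, 3, 4, 5, 6].

Facet areas (half cross-product norm):
  f1: (p5, p1, p3) → 112.7080
  f2: (p5, p4, p1) → 123.2691
  f3: (p6, p1, p3) → 162.5316
  f4: (p6, p5, p3) → 88.6327
  f5: (p6, p5, p4) → 89.5415
  f6: (p0, p4, p1) → 51.4232
  f7: (p0, p6, p1) → 30.5830
  f8: (p0, p6, p4) → 46.1547
Σ area = 704.844

Euler characteristic 6−12+8 = 2 ✓

facets=8 area=704.844


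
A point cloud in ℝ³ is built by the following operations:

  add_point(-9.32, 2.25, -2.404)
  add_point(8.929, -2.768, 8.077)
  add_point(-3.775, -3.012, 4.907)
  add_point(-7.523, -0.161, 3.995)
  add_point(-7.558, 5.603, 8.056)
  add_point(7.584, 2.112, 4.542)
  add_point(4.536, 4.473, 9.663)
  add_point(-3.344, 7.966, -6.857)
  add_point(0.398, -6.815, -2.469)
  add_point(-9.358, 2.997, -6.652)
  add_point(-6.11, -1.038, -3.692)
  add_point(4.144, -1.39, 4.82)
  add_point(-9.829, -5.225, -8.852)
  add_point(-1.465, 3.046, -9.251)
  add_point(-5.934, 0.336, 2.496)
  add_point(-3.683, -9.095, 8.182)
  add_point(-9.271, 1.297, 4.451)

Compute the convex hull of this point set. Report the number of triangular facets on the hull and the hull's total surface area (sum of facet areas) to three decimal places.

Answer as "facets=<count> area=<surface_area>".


facets=18 area=1009.363

11 of the 17 inputs are extreme points: [1, 4, 5, 6, 7, 8, 9, 12, 13, 15, 16].

Triangle areas on the boundary:
  f1: (p9, p4, p7) → 57.7807
  f2: (p9, p13, p12) → 35.4095
  f3: (p9, p13, p7) → 21.6684
  f4: (p16, p15, p12) → 91.4290
  f5: (p16, p4, p15) → 34.6664
  f6: (p16, p9, p12) → 47.5872
  f7: (p16, p9, p4) → 28.5920
  f8: (p6, p15, p1) → 60.5960
  f9: (p6, p4, p15) → 87.5122
  f10: (p6, p4, p7) → 95.2621
  f11: (p8, p13, p12) → 62.4598
  f12: (p8, p13, p1) → 82.3695
  f13: (p8, p15, p12) → 69.1246
  f14: (p8, p15, p1) → 74.9123
  f15: (p5, p13, p1) → 39.1096
  f16: (p5, p13, p7) → 47.4513
  f17: (p5, p6, p1) → 19.7494
  f18: (p5, p6, p7) → 53.6834
Σ area = 1009.363

Check V−E+F: 11 − 27 + 18 = 2.


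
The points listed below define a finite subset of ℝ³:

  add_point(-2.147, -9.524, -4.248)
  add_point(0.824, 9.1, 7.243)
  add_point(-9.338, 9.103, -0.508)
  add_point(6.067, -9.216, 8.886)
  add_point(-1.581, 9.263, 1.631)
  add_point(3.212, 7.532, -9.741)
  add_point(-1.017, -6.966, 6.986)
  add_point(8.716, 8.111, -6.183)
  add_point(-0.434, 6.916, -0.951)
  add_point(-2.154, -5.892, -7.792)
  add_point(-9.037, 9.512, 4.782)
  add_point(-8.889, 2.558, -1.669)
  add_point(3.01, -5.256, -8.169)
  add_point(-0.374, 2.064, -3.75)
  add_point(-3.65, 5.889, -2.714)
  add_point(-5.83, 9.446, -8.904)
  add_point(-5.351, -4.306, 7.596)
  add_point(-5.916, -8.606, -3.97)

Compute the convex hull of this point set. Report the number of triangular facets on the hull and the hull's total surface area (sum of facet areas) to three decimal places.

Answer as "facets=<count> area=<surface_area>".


Hull vertices (15/18): indices [0, 1, 2, 3, 4, 5, 6, 7, 9, 10, 11, 12, 15, 16, 17].

Per-facet area ½‖(b−a)×(c−a)‖:
  f1: (p1, p3, p7) → 148.0245
  f2: (p16, p1, p3) → 92.2192
  f3: (p17, p3, p0) → 26.9294
  f4: (p12, p3, p7) → 130.3577
  f5: (p12, p3, p0) → 59.9732
  f6: (p10, p15, p2) → 10.8843
  f7: (p10, p16, p1) → 69.9693
  f8: (p4, p1, p7) → 38.4886
  f9: (p4, p15, p7) → 71.1802
  f10: (p4, p10, p1) → 24.7310
  f11: (p4, p10, p15) → 45.9969
  f12: (p11, p15, p2) → 29.9915
  f13: (p11, p17, p15) → 55.9671
  f14: (p11, p10, p2) → 17.1622
  f15: (p11, p17, p16) → 62.9552
  f16: (p11, p10, p16) → 56.9194
  f17: (p6, p16, p3) → 8.3907
  f18: (p6, p17, p3) → 38.5651
  f19: (p6, p17, p16) → 30.5981
  f20: (p5, p15, p7) → 20.2568
  f21: (p5, p12, p7) → 42.3654
  f22: (p9, p17, p15) → 44.7341
  f23: (p9, p5, p15) → 66.5737
  f24: (p9, p5, p12) → 33.2537
  f25: (p9, p17, p0) → 9.7961
  f26: (p9, p12, p0) → 13.1125
Σ area = 1249.396

Check V−E+F: 15 − 39 + 26 = 2.

facets=26 area=1249.396


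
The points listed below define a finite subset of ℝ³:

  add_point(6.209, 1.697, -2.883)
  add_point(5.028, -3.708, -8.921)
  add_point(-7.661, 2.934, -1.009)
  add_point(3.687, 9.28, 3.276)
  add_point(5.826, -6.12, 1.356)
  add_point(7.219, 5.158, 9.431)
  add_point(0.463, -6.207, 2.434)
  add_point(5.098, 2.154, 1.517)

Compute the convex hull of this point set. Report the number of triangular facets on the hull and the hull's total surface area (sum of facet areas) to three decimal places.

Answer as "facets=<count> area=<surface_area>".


facets=10 area=548.288

Hull vertices (7/8): indices [0, 1, 2, 3, 4, 5, 6].

Area of each hull facet:
  f1: (p6, p5, p2) → 94.2041
  f2: (p1, p6, p2) → 78.3674
  f3: (p3, p5, p2) → 52.4361
  f4: (p3, p1, p2) → 106.7223
  f5: (p4, p6, p5) → 38.1339
  f6: (p4, p1, p6) → 28.7460
  f7: (p0, p3, p5) → 41.3849
  f8: (p0, p3, p1) → 17.1221
  f9: (p0, p4, p5) → 55.7439
  f10: (p0, p4, p1) → 35.4273
Σ area = 548.288

Check V−E+F: 7 − 15 + 10 = 2.


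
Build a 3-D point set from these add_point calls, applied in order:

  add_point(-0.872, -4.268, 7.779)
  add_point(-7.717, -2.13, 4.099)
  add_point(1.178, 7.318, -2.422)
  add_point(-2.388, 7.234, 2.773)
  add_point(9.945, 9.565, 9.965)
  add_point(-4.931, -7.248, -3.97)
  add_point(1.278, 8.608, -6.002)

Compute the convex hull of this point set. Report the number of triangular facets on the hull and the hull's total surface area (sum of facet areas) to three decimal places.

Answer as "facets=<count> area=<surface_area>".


facets=8 area=626.447

Hull vertices (6/7): indices [0, 1, 3, 4, 5, 6].

Facet areas (half cross-product norm):
  f1: (p6, p5, p1) → 81.9788
  f2: (p6, p5, p4) → 154.9218
  f3: (p0, p4, p1) → 66.3066
  f4: (p0, p5, p1) → 40.1119
  f5: (p0, p5, p4) → 98.5975
  f6: (p3, p4, p1) → 68.1423
  f7: (p3, p6, p1) → 47.2776
  f8: (p3, p6, p4) → 69.1100
Σ area = 626.447

Euler characteristic 6−12+8 = 2 ✓


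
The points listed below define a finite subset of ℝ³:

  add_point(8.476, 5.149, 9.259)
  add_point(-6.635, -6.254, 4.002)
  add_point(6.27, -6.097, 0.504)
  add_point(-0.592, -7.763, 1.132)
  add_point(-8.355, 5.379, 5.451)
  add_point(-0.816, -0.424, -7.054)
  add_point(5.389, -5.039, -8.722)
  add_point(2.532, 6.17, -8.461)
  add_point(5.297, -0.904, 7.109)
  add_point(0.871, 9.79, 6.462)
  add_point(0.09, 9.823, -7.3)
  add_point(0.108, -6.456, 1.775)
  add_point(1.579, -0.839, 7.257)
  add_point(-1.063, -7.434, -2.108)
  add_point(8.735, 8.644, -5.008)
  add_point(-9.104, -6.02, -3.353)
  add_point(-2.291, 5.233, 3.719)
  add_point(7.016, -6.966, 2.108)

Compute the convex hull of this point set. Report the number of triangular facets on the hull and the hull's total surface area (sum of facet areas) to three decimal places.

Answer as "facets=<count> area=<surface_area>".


Extreme-point indices: [0, 1, 3, 4, 5, 6, 7, 8, 9, 10, 12, 13, 14, 15, 17] — 15 of 18 on the boundary.

Facet areas (half cross-product norm):
  f1: (p10, p4, p15) → 111.4752
  f2: (p17, p6, p14) → 80.4171
  f3: (p17, p0, p14) → 99.5716
  f4: (p5, p6, p15) → 39.0711
  f5: (p5, p10, p15) → 43.9164
  f6: (p7, p6, p14) → 43.1497
  f7: (p7, p10, p14) → 17.0519
  f8: (p7, p5, p6) → 29.5512
  f9: (p7, p5, p10) → 15.5457
  f10: (p9, p4, p0) → 40.1547
  f11: (p9, p10, p4) → 70.0431
  f12: (p9, p0, p14) → 63.0220
  f13: (p9, p10, p14) → 59.1459
  f14: (p13, p6, p15) → 33.8876
  f15: (p13, p17, p6) → 41.6620
  f16: (p1, p4, p15) → 45.9459
  f17: (p3, p13, p17) → 12.2666
  f18: (p3, p1, p17) → 16.0885
  f19: (p3, p13, p15) → 12.9408
  f20: (p3, p1, p15) → 26.4550
  f21: (p12, p4, p0) → 52.6215
  f22: (p12, p1, p4) → 55.2371
  f23: (p8, p1, p17) → 52.2884
  f24: (p8, p12, p1) → 12.2967
  f25: (p8, p17, p0) → 19.7594
  f26: (p8, p12, p0) → 12.1247
Σ area = 1105.690

Euler: V−E+F = 15−39+26 = 2.

facets=26 area=1105.690


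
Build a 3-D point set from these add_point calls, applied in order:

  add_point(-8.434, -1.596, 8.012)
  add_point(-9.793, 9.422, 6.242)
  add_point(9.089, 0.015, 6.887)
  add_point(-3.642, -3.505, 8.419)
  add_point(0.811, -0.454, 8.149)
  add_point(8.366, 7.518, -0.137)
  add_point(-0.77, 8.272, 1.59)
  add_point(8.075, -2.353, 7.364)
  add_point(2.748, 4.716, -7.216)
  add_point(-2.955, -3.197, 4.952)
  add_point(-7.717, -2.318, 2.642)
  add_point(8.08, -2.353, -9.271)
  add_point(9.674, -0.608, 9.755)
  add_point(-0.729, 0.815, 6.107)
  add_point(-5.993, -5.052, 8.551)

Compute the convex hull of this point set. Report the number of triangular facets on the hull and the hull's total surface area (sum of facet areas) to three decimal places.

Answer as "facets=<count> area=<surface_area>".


facets=16 area=911.909

10 of the 15 inputs are extreme points: [0, 1, 5, 6, 7, 8, 10, 11, 12, 14].

Per-facet area ½‖(b−a)×(c−a)‖:
  f1: (p5, p12, p1) → 123.8680
  f2: (p5, p11, p12) → 86.3908
  f3: (p0, p12, p1) → 102.0582
  f4: (p0, p14, p12) → 32.7772
  f5: (p7, p14, p12) → 20.8851
  f6: (p7, p11, p12) → 19.6900
  f7: (p7, p11, p14) → 119.1417
  f8: (p8, p5, p11) → 42.9464
  f9: (p10, p11, p14) → 63.0548
  f10: (p10, p0, p14) → 11.6366
  f11: (p10, p8, p11) → 71.5412
  f12: (p10, p0, p1) → 30.7197
  f13: (p10, p8, p1) → 98.8540
  f14: (p6, p5, p1) → 13.6070
  f15: (p6, p8, p1) → 34.6694
  f16: (p6, p8, p5) → 40.0692
Σ area = 911.909

Euler characteristic 10−24+16 = 2 ✓


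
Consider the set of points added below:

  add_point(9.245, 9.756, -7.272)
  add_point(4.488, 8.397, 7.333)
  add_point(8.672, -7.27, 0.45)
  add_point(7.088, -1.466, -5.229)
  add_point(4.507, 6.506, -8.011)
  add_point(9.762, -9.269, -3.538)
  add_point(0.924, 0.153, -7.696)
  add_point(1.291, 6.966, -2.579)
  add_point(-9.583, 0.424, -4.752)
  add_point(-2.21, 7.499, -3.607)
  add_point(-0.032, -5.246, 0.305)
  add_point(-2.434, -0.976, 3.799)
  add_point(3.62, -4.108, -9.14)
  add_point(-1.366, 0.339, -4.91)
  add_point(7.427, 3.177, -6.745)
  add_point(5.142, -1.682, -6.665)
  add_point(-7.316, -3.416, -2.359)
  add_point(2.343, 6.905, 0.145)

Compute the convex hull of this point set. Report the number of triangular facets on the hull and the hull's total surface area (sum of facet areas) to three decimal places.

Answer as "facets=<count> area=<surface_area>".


Extreme-point indices: [0, 1, 2, 4, 5, 8, 9, 10, 11, 12, 16] — 11 of 18 on the boundary.

Area of each hull facet:
  f1: (p11, p1, p8) → 59.7389
  f2: (p12, p0, p5) → 72.5635
  f3: (p9, p1, p8) → 56.6181
  f4: (p9, p1, p0) → 76.2662
  f5: (p16, p11, p8) → 19.1313
  f6: (p16, p12, p8) → 32.1209
  f7: (p16, p12, p5) → 60.8809
  f8: (p2, p11, p1) → 80.2897
  f9: (p2, p0, p5) → 42.9265
  f10: (p2, p1, p0) → 126.4556
  f11: (p4, p12, p8) → 75.5864
  f12: (p4, p12, p0) → 23.9104
  f13: (p4, p9, p8) → 37.1555
  f14: (p4, p9, p0) → 19.7211
  f15: (p10, p16, p11) → 22.6019
  f16: (p10, p2, p11) → 22.6324
  f17: (p10, p16, p5) → 29.0242
  f18: (p10, p2, p5) → 19.4720
Σ area = 877.096

Euler characteristic 11−27+18 = 2 ✓

facets=18 area=877.096


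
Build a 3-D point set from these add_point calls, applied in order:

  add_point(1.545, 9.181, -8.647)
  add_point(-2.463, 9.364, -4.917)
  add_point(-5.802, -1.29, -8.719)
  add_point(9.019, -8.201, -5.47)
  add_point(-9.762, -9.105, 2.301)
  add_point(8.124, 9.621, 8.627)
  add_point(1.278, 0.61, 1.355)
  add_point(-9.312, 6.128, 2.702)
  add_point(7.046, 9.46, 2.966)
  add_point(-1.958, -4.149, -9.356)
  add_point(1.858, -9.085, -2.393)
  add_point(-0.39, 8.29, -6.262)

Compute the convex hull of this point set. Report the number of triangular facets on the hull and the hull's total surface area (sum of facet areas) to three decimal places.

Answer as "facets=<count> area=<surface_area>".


Points on the hull: [0, 1, 2, 3, 4, 5, 7, 8, 9, 10] (10 of 12).

Per-facet area ½‖(b−a)×(c−a)‖:
  f1: (p7, p5, p4) → 139.3073
  f2: (p10, p5, p4) → 141.1882
  f3: (p10, p5, p3) → 87.5525
  f4: (p10, p9, p4) → 58.2983
  f5: (p10, p9, p3) → 36.6602
  f6: (p0, p9, p3) → 84.8367
  f7: (p2, p0, p9) → 30.8974
  f8: (p2, p9, p4) → 34.0186
  f9: (p2, p7, p4) → 90.1544
  f10: (p8, p5, p3) → 51.2623
  f11: (p8, p0, p3) → 117.7455
  f12: (p1, p2, p7) → 61.7502
  f13: (p1, p2, p0) → 32.2771
  f14: (p1, p7, p5) → 91.1440
  f15: (p1, p8, p5) → 22.6804
  f16: (p1, p8, p0) → 33.5530
Σ area = 1113.326

Check V−E+F: 10 − 24 + 16 = 2.

facets=16 area=1113.326
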